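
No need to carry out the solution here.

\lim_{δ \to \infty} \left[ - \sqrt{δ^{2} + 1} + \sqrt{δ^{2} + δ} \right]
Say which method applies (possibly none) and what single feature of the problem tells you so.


Technique: conjugate multiplication — infinity minus infinity with a radical in play — multiply by the conjugate so the divergences of \sqrt{δ^{2} + δ} and \sqrt{δ^{2} + 1} annihilate.


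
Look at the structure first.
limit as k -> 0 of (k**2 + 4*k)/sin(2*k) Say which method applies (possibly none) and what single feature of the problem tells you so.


Technique: l'Hôpital's rule (0/0) — plug in 0: top and bottom both hit zero, so differentiate each and retry. Known elementary limits would finish this too — the rule just bypasses the case analysis.


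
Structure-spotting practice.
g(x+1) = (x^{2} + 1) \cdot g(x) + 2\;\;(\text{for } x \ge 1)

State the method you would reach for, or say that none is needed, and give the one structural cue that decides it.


Verdict: a summation factor — it is first-order linear but the coefficient x^{2} + 1 depends on the index, so multiply through by a summation factor to telescope it.


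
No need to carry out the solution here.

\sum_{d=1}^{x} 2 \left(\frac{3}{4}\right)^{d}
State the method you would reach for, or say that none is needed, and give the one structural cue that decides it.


Method: the geometric series formula — consecutive terms stand in a fixed index-free ratio — the geometric sum formula closes it.


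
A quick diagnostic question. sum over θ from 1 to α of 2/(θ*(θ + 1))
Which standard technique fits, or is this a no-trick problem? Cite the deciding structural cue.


Best approach: telescoping — rewrite 2/(θ*(θ + 1)) as simple fractions and successive terms eat each other — only the edges survive.


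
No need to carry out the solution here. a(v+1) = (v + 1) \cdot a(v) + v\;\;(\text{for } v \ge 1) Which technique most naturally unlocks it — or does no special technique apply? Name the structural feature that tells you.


Diagnosis: a summation factor — rescale the sequence by the product of the weights v + 1 so far — the recurrence collapses to a plain running sum.


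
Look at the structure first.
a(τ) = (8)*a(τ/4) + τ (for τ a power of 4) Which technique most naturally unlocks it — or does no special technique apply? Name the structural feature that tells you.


Verdict: the master substitution — the argument contracts 4-fold per step: reindex τ exponentially and solve the linear recurrence in the new index.


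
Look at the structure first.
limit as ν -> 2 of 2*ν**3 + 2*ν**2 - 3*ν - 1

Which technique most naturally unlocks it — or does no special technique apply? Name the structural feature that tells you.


Technique: no special technique — no zero denominators, no indeterminate clash at 2 — substitute and read off the value.


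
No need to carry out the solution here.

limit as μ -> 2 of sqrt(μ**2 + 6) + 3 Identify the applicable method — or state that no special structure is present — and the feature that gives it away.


Technique: no special technique — no vanishing denominator and no indeterminate clash at the point — evaluation is immediate.


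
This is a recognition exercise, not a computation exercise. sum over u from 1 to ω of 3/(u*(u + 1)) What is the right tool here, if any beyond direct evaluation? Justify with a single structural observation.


Technique: telescoping — 3/(u*(u + 1)) decomposes into shift-paired simple fractions; the series telescopes to finitely many boundary pieces.


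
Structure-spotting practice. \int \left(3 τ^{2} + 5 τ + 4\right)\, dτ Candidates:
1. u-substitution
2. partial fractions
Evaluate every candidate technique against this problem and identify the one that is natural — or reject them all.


Best approach: no special technique — every term is a constant multiple of a power of τ; term-wise power-rule integration needs no preliminary transformation.
- u-substitution — any workable substitution here is cosmetic — the integrand is already in directly integrable form.
- partial fractions — there is no rational-function structure to decompose.


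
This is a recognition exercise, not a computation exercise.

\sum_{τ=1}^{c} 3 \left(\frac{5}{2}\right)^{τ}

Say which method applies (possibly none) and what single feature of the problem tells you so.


Technique: the geometric series formula — each summand is the previous one scaled by \frac{5}{2}; that constant multiplier is itself the geometric structure.


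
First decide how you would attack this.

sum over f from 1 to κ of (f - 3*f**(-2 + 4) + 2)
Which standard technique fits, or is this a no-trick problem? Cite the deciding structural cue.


Best approach: no special technique — no ratio, no shift structure, no binomial pattern: sum the constant-multiple powers of f with known formulas.


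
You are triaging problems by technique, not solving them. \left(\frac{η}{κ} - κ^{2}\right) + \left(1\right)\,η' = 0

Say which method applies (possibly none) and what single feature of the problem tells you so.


Diagnosis: a linear integrating factor — linear in the unknown with genuine forcing: multiply through by the exponential of the integrated coefficient and the left side closes into one derivative.


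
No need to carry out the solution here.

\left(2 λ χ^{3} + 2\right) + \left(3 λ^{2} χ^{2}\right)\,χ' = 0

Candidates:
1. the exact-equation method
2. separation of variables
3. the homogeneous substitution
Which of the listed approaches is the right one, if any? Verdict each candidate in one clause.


Diagnosis: the exact-equation method — the cross partial derivatives of 2 λ χ^{3} + 2 and 3 λ^{2} χ^{2} agree, so the left side is the total differential of one potential in λ and χ.
- the exact-equation method: applicable, and directly so.
- separation of variables: the two dependences do not factor apart.
- the homogeneous substitution — the slope is not a function of the ratio of the variables alone.


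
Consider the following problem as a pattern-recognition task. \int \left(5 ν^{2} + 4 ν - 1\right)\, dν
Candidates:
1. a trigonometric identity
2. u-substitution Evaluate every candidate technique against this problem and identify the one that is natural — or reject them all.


Best approach: no special technique — a term-by-term power-rule job in ν; no substitution or rearrangement earns its keep here.
- a trigonometric identity — there is no trigonometric structure at all — the integrand carries no sine or cosine to rewrite.
- u-substitution — any workable substitution here is cosmetic — the integrand is already in directly integrable form.


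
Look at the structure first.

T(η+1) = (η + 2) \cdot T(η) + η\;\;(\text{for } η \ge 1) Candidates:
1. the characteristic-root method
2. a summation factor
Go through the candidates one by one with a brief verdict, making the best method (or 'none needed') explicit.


Best approach: a summation factor — an index-dependent multiplier η + 2 rules out characteristic roots; a summation factor converts it to a pure difference.
- the characteristic-root method: the coefficients change with the index, which the root method cannot absorb.
- a summation factor — yes — fits the structure here.


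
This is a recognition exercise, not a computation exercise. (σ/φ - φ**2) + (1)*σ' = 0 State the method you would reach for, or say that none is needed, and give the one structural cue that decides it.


Best approach: a linear integrating factor — the unknown enters only to the first power against a nonzero forcing term — the integrating-factor template applies directly.


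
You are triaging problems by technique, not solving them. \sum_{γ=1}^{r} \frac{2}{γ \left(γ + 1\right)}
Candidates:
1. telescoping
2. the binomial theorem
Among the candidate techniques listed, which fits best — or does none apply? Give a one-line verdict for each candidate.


Verdict: telescoping — \frac{2}{γ \left(γ + 1\right)} hides a difference of shifted reciprocals — decompose it and the middle of the sum vanishes.
- telescoping — yes — fits the structure here.
- the binomial theorem — no binomial coefficients pair up with complementary powers here.


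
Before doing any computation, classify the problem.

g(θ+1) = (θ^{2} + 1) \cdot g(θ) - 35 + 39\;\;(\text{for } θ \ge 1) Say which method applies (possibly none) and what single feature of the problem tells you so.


Best approach: a summation factor — an index-dependent multiplier θ^{2} + 1 rules out characteristic roots; a summation factor converts it to a pure difference.


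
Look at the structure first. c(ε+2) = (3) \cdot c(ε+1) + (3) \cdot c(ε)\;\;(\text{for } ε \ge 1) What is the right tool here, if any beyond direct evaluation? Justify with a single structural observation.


Best approach: the characteristic-root method — shift-invariance with fixed coefficients calls for exponential trials; the characteristic polynomial finds every r^ε.


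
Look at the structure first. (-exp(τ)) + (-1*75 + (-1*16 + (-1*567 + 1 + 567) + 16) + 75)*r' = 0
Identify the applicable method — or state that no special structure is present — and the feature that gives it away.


Verdict: no special technique — solved for the derivative, r never appears on the right — this is a direct integration in τ, not a differential-equations problem at heart.


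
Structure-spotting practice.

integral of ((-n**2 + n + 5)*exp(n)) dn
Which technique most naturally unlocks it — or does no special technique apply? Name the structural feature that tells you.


Verdict: integration by parts — -n**2 + n + 5 dies after finitely many derivatives while exp(n) cycles under integration — the tabular/parts setup.


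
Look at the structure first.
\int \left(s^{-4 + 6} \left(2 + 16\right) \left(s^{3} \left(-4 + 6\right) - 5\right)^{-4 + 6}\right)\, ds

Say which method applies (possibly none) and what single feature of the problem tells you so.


Verdict: u-substitution — read it as f(s^{3} \left(-4 + 6\right) - 5) times a constant multiple of d(s^{3} \left(-4 + 6\right) - 5): one substitution, u = s^{3} \left(-4 + 6\right) - 5, finishes it. Expanding everything out would also get there; the substitution is the systematic route.


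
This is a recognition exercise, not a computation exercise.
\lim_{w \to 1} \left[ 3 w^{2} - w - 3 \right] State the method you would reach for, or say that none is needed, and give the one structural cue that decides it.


Method: no special technique — no vanishing denominator and no indeterminate clash at the point — evaluation is immediate.


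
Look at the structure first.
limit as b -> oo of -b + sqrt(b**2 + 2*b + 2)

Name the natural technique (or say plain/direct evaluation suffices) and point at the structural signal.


Verdict: conjugate multiplication — neither sqrt(b**2 + 2*b + 2) nor b converges alone, so rewrite their difference as a conjugate-rationalized quotient first.


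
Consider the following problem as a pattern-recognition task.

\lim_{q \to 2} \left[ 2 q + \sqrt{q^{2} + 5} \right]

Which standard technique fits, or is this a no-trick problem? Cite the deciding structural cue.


Best approach: no special technique — the expression is continuous at 2 — substitute and evaluate; no indeterminate form appears.


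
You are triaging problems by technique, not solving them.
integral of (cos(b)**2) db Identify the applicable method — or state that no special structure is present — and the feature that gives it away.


Best approach: a trigonometric identity — the exponent on cos(b)**2 is even — the power-reduction identity is the standard preprocessing step.


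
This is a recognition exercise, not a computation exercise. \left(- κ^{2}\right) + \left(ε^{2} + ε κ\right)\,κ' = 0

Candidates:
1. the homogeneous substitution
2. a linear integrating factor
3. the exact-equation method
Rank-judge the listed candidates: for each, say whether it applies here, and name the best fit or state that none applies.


Best approach: the homogeneous substitution — scaling ε and κ together leaves the slope fixed — it depends only on κ/ε, so substitute the ratio. A Bernoulli substitution after rearrangement (possibly exchanging dependent and independent variable) is a fair alternative; the homogeneous route works on the equation as it stands.
- the homogeneous substitution: applicable, and directly so.
- a linear integrating factor — the unknown enters nonlinearly (through a power, a denominator, or a transcendental function), which the linear integrating-factor recipe cannot absorb as-is — any repair would come from a preliminary substitution, not the factor.
- the exact-equation method: exactness fails on the nose — the mixed partials do not match.


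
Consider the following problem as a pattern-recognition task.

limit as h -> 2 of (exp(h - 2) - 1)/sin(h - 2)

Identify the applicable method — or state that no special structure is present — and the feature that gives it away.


Best approach: l'Hôpital's rule (0/0) — substituting 2 gives 0 over 0; differentiate top and bottom once and re-evaluate. A local series expansion at the point resolves it as well; the rule is the packaged version of that step.


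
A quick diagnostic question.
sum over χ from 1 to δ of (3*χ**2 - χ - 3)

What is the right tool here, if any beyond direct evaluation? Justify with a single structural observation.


Best approach: no special technique — with only polynomial terms in χ present, the classical sum-of-powers identities are all you need.


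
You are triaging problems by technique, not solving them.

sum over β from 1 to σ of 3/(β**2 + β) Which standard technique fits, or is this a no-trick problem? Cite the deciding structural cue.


Verdict: telescoping — the denominator's roots in 3/(β**2 + β) sit an integer apart: decomposition produces a self-cancelling chain.


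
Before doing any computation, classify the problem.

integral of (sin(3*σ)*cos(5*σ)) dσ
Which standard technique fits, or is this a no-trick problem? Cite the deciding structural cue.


Diagnosis: a trigonometric identity — distinct frequencies under one product (sin(3*σ)*cos(5*σ)): the product-to-sum identity is the systematic route to an integrable form.


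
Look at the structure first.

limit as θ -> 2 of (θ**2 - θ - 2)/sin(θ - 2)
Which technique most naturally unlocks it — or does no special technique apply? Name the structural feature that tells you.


Verdict: l'Hôpital's rule (0/0) — numerator and denominator both vanish at 2 — a genuine 0/0 form, which is exactly when l'Hôpital applies. A local series expansion at the point resolves it as well; the rule is the packaged version of that step.


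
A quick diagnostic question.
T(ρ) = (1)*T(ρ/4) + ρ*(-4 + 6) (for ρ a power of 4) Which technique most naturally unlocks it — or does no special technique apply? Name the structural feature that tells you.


Method: the master substitution — the index is divided (ρ/4), not shifted — substitute ρ = 4^m to straighten it into a shift recurrence.


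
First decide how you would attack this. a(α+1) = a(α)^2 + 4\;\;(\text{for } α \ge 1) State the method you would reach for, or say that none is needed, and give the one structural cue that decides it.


Verdict: no special technique — the sequence value feeds back through itself nonlinearly — linear superposition fails, and every superposition-based closed form fails with it.


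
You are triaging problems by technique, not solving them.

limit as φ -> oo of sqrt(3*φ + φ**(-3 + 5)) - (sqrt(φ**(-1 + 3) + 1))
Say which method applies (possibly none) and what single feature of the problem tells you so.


Verdict: conjugate multiplication — infinity minus infinity with a radical in play — multiply by the conjugate so the divergences of sqrt(3*φ + φ**(-3 + 5)) and sqrt(φ**(-1 + 3) + 1) annihilate.


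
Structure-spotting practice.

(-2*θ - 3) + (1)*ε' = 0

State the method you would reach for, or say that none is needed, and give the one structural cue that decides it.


Diagnosis: no special technique — solved for the derivative, no ε appears — this is antidifferentiation in θ wearing ODE clothing.


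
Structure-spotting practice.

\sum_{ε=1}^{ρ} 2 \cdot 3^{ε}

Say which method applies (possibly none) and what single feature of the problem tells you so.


Diagnosis: the geometric series formula — consecutive terms stand in a fixed index-free ratio — the geometric sum formula closes it.


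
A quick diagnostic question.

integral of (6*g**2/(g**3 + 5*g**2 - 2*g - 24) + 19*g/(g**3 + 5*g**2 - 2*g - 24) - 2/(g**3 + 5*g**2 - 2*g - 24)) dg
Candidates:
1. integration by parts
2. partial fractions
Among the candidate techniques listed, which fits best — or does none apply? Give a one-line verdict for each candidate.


Verdict: partial fractions — the factorization of g**3 + 5*g**2 - 2*g - 24 is the whole battle; after it, each term is a table integral.
- integration by parts — the nonconstant-polynomial-times-standard-kernel pattern (an exp, sine, cosine, or logarithm partner) is absent.
- partial fractions: applies; the problem has the shape this method handles.


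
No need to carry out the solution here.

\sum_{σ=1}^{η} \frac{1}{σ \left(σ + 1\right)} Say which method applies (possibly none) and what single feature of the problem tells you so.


Verdict: telescoping — integer-spaced poles in \frac{1}{σ \left(σ + 1\right)} are the telescoping signature in disguise.


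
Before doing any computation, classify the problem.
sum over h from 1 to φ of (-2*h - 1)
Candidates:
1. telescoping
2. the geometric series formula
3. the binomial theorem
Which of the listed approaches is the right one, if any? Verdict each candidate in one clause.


Technique: no special technique — the summand is a plain polynomial in h (expanding first if it arrives factored); standard power-sum formulas evaluate it term by term.
- telescoping: the summand is not presented as a shifted difference — a telescoping rewrite may exist, but the displayed structure does not offer one.
- the geometric series formula: the term-to-term ratio drifts with the index — the one thing the geometric formula cannot absorb.
- the binomial theorem — the terms lack the binomial-coefficient-weighted complementary-power pattern of an expansion.


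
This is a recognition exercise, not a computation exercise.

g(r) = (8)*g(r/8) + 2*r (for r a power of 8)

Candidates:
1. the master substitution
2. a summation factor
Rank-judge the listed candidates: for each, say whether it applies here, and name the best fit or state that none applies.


Diagnosis: the master substitution — divide-the-index recursion (r/8 inside the call) straightens out once the index is rewritten as 8^m.
- the master substitution: applicable, and directly so.
- a summation factor: a divided-index call is outside the fixed-shift first-order family a summation factor normalizes.


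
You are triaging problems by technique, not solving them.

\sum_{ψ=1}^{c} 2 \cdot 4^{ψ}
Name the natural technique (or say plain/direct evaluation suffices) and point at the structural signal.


Technique: the geometric series formula — the ratio of consecutive terms is the constant 4, independent of the index — a geometric sum.


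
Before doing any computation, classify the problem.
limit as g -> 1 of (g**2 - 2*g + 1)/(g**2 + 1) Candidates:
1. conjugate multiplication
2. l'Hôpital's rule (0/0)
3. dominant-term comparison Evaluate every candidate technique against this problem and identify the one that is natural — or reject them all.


Technique: no special technique — the function is continuous at 1; evaluation is itself the limit, no machinery required.
- conjugate multiplication — rationalization has no target — no divergent radical difference appears.
- l'Hôpital's rule (0/0) — evaluation at the point is determinate, so the rule has nothing to repair.
- dominant-term comparison: leading-power comparison does not apply to this form.


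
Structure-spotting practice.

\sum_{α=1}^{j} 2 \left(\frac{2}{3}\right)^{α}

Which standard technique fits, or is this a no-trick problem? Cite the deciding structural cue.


Verdict: the geometric series formula — term-over-term division gives \frac{2}{3} every time — index-free ratio, geometric sum formula applies.


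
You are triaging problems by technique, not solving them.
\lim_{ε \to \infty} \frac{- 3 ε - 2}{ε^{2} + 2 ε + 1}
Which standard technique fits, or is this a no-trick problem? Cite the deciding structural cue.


Verdict: dominant-term comparison — at large ε only the top-degree terms survive; compare the leading terms and the limit falls out. l'Hôpital's at-infinity variant applies to the expression viewed as a single quotient; the leading-term comparison is the direct route.


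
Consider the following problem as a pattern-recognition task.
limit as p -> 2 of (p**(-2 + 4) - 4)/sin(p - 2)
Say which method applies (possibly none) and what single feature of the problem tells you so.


Method: l'Hôpital's rule (0/0) — plug in 2: top and bottom both hit zero, so differentiate each and retry. Known elementary limits would finish this too — the rule just bypasses the case analysis.


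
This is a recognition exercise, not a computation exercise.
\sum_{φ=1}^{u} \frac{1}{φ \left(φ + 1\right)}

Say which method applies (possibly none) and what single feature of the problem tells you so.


Best approach: telescoping — \frac{1}{φ \left(φ + 1\right)} is a collapsed telescope: expand it into simple fractions to see the cancellation.


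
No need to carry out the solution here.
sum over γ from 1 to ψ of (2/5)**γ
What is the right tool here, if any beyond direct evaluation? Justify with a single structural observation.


Best approach: the geometric series formula — each summand is the previous one scaled by 2/5; that constant multiplier is itself the geometric structure.


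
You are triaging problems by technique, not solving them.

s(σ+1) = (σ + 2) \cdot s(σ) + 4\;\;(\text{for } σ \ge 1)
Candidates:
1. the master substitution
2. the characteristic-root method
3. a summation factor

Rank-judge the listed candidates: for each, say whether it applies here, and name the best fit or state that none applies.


Method: a summation factor — rescale the sequence by the product of the weights σ + 2 so far — the recurrence collapses to a plain running sum.
- the master substitution — with no divided-index recursive call, reindexing by powers of a base buys nothing.
- the characteristic-root method: the coefficients change with the index, which the root method cannot absorb.
- a summation factor — a fit — the right tool for this form.


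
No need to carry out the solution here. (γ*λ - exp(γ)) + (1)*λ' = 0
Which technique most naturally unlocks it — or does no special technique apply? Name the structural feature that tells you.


Technique: a linear integrating factor — arrange it as λ' + γ·λ = (the forcing term) and the integrating factor does the rest.


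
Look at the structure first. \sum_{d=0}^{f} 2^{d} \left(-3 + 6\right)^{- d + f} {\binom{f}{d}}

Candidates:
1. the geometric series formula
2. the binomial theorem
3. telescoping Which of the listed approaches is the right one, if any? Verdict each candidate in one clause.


Verdict: the binomial theorem — terms weighting {\binom{f}{d}} against matched powers of 2 and (-3 + 6) reassemble into (2 + (-3 + 6))^f by the binomial theorem.
- the geometric series formula: consecutive terms are not related by a fixed multiplier.
- the binomial theorem — yes, a natural case for it.
- telescoping: computed from the summand as displayed, the partial sums build up without the pairwise collapse telescoping exploits.


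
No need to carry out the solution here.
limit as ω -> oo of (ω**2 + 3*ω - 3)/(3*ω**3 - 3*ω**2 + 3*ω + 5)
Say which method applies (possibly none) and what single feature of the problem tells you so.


Verdict: dominant-term comparison — growth-rate triage: the leading powers of ω decide the limit, everything else is noise. As a single quotient, the ∞/∞ shape would yield to repeated differentiation as well — the growth comparison gets there in one look.


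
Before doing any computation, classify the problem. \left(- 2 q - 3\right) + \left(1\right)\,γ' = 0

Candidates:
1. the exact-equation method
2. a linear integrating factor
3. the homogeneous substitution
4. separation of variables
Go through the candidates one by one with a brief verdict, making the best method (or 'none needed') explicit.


Best approach: no special technique — the slope is a function of q alone, so integrate both sides directly.
- the exact-equation method: the unknown never enters the equation — exactness holds emptily, with nothing for the method to add.
- a linear integrating factor: the linear template holds only trivially here (the unknown is absent, so the coefficient is zero) — the method is not the natural label.
- the homogeneous substitution — rescaling both variables together changes the slope, so no ratio substitution collapses it.
- separation of variables — separation is only trivially available — with the unknown absent from the slope this is a direct integration, not a separation problem.


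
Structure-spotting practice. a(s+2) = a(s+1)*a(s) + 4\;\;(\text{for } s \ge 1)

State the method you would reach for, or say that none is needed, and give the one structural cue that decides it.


Verdict: no special technique — the unknown sequence enters the update nonlinearly, so no linear method fits the recurrence as written — direct iteration remains.


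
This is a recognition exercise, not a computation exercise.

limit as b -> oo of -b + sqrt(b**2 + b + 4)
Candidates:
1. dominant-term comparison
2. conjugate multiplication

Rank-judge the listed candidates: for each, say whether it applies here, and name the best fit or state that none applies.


Method: conjugate multiplication — two divergent pieces with a minus sign between them and a radical in the mix: rationalize sqrt(b**2 + b + 4) - b before any limit law applies.
- dominant-term comparison: no ranking of term growth rates resolves the limit here.
- conjugate multiplication — a fit — the right tool for this form.


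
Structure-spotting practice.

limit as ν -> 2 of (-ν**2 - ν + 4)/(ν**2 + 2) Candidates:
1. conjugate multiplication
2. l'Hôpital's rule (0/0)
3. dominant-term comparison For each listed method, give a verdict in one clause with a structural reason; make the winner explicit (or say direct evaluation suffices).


Diagnosis: no special technique — no denominator vanishes and nothing blows up at 2: direct substitution is the whole computation.
- conjugate multiplication — rationalization has no target — no divergent radical difference appears.
- l'Hôpital's rule (0/0) — substituting the point gives a finite value outright — there is no indeterminate clash to repair.
- dominant-term comparison: no dominant power emerges to decide the limit by degree comparison.


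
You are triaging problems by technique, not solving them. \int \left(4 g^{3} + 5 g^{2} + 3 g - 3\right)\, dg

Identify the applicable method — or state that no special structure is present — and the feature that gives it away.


Diagnosis: no special technique — scan for structure and find none: constant multiples of powers of g, integrate directly.


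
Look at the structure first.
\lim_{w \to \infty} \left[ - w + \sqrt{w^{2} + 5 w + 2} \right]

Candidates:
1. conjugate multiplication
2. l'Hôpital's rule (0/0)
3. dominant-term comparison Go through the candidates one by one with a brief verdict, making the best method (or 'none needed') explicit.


Diagnosis: conjugate multiplication — an infinity-minus-infinity difference with a surviving radical — multiply by the conjugate to cancel the divergence.
- conjugate multiplication — applies; the problem has the shape this method handles.
- l'Hôpital's rule (0/0) — substitution produces ∞ − ∞ rather than a vanishing quotient; the rule needs a 0/0 ratio to act on.
- dominant-term comparison — no dominant-degree comparison decides it.


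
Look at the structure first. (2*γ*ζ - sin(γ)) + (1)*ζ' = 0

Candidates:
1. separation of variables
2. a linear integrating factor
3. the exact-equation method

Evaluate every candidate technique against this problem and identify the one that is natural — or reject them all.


Method: a linear integrating factor — the unknown enters only to the first power against a nonzero forcing term — the integrating-factor template applies directly.
- separation of variables: the two dependences are entangled, not a clean product of one-variable pieces.
- a linear integrating factor — a fit — the right tool for this form.
- the exact-equation method: the mixed-partials test fails on this split — it is not an exact differential as presented.


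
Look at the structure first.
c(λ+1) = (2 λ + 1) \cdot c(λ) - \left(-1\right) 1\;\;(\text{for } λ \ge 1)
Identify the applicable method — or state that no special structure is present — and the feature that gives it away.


Verdict: a summation factor — normalize by the running product of 2 λ + 1: the left side becomes a difference, and differences sum.


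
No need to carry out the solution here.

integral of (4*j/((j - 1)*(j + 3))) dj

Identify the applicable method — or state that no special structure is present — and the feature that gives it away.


Method: partial fractions — a proper rational integrand whose denominator splits into simpler factors — decompose into partial fractions first.


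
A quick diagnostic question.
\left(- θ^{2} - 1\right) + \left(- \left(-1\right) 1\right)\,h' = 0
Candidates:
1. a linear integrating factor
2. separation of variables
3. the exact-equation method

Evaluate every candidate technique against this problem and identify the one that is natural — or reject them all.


Method: no special technique — solved for the derivative, no h appears — this is antidifferentiation in θ wearing ODE clothing.
- a linear integrating factor: with the unknown absent the integrating factor is a formality; direct integration is the working structure.
- separation of variables: separation is only trivially available — with the unknown absent from the slope this is a direct integration, not a separation problem.
- the exact-equation method — the unknown never enters the equation — exactness holds emptily, with nothing for the method to add.


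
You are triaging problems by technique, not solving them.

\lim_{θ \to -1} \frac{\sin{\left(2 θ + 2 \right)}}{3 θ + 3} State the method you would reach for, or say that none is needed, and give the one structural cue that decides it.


Best approach: l'Hôpital's rule (0/0) — both numerator and denominator vanish at -1: the genuine 0/0 indeterminate that l'Hôpital exists for. Expanding numerator and denominator to first order gives the same value — the rule automates exactly that.


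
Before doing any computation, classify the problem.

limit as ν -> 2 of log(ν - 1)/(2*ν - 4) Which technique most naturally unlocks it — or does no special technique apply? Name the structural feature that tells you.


Verdict: l'Hôpital's rule (0/0) — both numerator and denominator vanish at 2: the genuine 0/0 indeterminate that l'Hôpital exists for. Known elementary limits would finish this too — the rule just bypasses the case analysis.


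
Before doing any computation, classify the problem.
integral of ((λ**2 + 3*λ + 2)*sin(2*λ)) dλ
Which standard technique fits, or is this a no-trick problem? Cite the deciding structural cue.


Technique: integration by parts — differentiate λ**2 + 3*λ + 2, integrate sin(2*λ): each pass lowers the polynomial degree, so parts terminates.


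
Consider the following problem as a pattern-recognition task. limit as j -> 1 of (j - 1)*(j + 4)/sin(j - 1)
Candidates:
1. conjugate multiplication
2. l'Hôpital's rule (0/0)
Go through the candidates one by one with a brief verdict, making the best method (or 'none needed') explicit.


Diagnosis: l'Hôpital's rule (0/0) — substituting 1 gives 0 over 0; differentiate top and bottom once and re-evaluate. Known elementary limits would finish this too — the rule just bypasses the case analysis.
- conjugate multiplication: the conjugate move applies to radical differences, which this is not.
- l'Hôpital's rule (0/0) — yes — fits the structure here.


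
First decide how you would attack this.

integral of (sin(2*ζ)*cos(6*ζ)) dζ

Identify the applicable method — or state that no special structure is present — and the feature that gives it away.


Verdict: a trigonometric identity — distinct frequencies under one product (sin(2*ζ)*cos(6*ζ)): the product-to-sum identity is the systematic route to an integrable form.


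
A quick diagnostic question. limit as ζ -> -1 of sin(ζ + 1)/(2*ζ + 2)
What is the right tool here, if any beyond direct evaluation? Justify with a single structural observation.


Method: l'Hôpital's rule (0/0) — both numerator and denominator vanish at -1: the genuine 0/0 indeterminate that l'Hôpital exists for. Expanding numerator and denominator to first order gives the same value — the rule automates exactly that.


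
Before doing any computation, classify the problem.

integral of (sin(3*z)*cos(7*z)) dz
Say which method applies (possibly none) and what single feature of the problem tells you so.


Best approach: a trigonometric identity — cross-frequency products like sin(3*z)*cos(7*z) are the textbook product-to-sum case — the identity converts them to directly integrable sinusoids.


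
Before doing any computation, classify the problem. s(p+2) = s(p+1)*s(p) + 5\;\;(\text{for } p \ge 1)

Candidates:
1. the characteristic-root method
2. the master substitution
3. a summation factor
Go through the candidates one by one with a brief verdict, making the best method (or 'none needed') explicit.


Verdict: no special technique — the unknown enters the rule nonlinearly, not as a weighted sum — no linear method is even well-posed.
- the characteristic-root method: the recursion is nonlinear in the sequence values, so no linear-modes ansatz applies.
- the master substitution — the recursive argument is a shift of the index, not a fixed fraction of it.
- a summation factor: the recursion is nonlinear — outside the first-order linear family a summation factor addresses.


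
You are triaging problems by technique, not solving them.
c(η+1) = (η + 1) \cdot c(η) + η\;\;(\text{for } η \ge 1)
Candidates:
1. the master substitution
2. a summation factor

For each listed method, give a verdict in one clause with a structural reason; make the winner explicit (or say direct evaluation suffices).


Best approach: a summation factor — rescale the sequence by the product of the weights η + 1 so far — the recurrence collapses to a plain running sum.
- the master substitution: the recursive argument is a shift of the index, not a fixed fraction of it.
- a summation factor — applies; the problem has the shape this method handles.


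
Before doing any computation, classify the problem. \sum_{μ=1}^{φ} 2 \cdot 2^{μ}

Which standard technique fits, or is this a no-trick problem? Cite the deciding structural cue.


Method: the geometric series formula — each summand is the previous one scaled by 2; that constant multiplier is itself the geometric structure.


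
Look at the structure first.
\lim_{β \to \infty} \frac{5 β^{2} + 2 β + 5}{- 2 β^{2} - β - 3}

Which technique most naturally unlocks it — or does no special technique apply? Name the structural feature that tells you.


Best approach: dominant-term comparison — as β grows, only the highest-degree terms matter — compare leading terms and read the limit off. As a single quotient, the ∞/∞ shape would yield to repeated differentiation as well — the growth comparison gets there in one look.


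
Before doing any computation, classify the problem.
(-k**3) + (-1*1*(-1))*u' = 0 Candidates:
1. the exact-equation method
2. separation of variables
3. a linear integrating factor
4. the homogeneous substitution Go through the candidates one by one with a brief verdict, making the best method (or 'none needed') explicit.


Technique: no special technique — solved for the derivative, u never appears on the right — this is a direct integration in k, not a differential-equations problem at heart.
- the exact-equation method — the unknown never enters the equation — exactness holds emptily, with nothing for the method to add.
- separation of variables: any separation here is vacuous (nothing depends on the unknown); direct integration is the honest label.
- a linear integrating factor — with the unknown absent the integrating factor is a formality; direct integration is the working structure.
- the homogeneous substitution: solved for the derivative, the right side changes under joint scaling of the two variables.


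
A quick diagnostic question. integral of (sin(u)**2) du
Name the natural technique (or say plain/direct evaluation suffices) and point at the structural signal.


Technique: a trigonometric identity — sin(u)**2 is the textbook power-reduction case — identities first, antiderivatives second.


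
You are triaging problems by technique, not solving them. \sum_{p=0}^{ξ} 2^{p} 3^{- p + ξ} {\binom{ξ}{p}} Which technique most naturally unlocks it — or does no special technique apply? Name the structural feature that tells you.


Diagnosis: the binomial theorem — the binomial coefficients weight matched powers of 2 and 3, which is exactly the expansion of a binomial power.


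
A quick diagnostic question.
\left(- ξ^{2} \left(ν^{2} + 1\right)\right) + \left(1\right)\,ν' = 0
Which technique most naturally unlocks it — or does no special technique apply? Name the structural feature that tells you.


Verdict: separation of variables — solved for the derivative, the right side factors as ξ^{2} times ν^{2} + 1 — all ξ-dependence separates from all ν-dependence.


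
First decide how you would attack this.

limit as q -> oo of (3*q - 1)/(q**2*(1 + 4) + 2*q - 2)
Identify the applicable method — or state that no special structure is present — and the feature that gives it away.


Verdict: dominant-term comparison — as q grows, only the highest-degree terms matter — compare leading terms and read the limit off. As a single quotient, the ∞/∞ shape would yield to repeated differentiation as well — the growth comparison gets there in one look.


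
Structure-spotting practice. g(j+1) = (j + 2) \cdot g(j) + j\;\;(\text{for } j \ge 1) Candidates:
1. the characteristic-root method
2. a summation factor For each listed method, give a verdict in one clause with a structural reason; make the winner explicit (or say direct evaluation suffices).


Verdict: a summation factor — it is first-order linear but the coefficient j + 2 depends on the index, so multiply through by a summation factor to telescope it.
- the characteristic-root method — an index-dependent weight blocks the pure exponential ansatz.
- a summation factor — applies; the problem has the shape this method handles.


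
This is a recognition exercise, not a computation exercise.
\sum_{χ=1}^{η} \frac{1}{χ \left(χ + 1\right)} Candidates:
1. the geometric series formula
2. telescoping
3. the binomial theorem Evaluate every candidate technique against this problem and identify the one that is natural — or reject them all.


Diagnosis: telescoping — integer-spaced poles in \frac{1}{χ \left(χ + 1\right)} are the telescoping signature in disguise.
- the geometric series formula — dividing successive terms gives an index-dependent quantity, not a constant.
- telescoping: yes — fits the structure here.
- the binomial theorem: the terms lack the binomial-coefficient-weighted complementary-power pattern of an expansion.
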